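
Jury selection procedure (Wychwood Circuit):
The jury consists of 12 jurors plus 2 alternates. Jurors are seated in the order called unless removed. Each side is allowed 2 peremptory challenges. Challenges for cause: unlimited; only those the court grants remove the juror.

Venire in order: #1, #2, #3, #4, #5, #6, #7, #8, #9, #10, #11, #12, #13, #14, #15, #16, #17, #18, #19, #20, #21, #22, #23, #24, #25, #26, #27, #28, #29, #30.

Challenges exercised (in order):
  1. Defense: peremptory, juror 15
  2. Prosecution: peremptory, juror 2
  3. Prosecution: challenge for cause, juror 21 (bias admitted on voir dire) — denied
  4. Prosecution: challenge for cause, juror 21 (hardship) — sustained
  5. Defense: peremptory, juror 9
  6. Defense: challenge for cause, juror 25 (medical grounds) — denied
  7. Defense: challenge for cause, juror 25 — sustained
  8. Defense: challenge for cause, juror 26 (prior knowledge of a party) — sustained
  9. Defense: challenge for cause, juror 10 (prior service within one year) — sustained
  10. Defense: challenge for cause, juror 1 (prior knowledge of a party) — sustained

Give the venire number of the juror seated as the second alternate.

19

Removed: #1, #2, #9, #10, #15, #21, #25, #26.
Filling seats in venire order through position 14: #3, #4, #5, #6, #7, #8, #11, #12, #13, #14, #16, #17, #18, #19.
So alternate 2 is #19.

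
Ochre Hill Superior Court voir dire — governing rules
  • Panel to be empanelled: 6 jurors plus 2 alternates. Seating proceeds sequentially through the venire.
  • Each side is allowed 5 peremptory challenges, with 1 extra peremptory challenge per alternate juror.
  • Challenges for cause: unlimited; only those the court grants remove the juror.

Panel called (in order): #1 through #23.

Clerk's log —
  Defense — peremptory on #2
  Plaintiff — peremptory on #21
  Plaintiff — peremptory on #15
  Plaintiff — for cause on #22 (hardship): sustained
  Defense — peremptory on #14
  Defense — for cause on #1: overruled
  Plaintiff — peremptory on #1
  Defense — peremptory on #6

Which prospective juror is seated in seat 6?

Removed: #1, #2, #6, #14, #15, #21, #22.
Filling seats in venire order through position 6: #3, #4, #5, #7, #8, #9.
So seat 6 is #9.

9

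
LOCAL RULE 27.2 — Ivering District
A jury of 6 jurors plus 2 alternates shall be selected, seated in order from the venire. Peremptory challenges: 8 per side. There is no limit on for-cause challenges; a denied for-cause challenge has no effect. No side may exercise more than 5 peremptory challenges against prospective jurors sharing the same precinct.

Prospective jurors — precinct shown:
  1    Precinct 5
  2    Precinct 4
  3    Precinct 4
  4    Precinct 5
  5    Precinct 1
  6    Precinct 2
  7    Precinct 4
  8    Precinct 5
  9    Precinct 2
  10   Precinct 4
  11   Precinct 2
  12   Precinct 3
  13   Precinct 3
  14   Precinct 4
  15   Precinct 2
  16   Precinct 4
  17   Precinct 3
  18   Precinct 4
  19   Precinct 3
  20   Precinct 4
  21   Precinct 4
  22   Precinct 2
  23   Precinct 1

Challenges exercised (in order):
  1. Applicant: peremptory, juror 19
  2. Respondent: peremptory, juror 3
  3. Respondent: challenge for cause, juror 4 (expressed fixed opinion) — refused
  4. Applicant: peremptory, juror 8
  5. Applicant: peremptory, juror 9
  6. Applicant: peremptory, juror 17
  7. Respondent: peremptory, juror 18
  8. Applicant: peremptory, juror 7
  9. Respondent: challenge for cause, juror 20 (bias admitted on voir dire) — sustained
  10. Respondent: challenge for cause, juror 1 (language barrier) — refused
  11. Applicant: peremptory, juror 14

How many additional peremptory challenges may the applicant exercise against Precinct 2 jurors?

Applicant peremptories so far: #19, #8, #9, #17, #7, #14 — 6 of 8 used, 2 left overall.
Against Precinct 2: #9 — 1 used; per-precinct cap 5 leaves 4.
Binding limit: min(2, 4) = 2.

2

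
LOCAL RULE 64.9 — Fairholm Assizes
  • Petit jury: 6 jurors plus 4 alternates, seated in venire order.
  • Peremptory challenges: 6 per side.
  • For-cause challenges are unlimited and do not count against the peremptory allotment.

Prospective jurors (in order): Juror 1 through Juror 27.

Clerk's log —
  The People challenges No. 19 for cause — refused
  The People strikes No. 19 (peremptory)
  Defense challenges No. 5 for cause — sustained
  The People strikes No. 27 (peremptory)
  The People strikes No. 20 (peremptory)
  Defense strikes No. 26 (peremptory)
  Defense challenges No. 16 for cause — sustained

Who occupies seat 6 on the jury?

Removed: #5, #16, #19, #20, #26, #27.
Filling seats in venire order through position 6: #1, #2, #3, #4, #6, #7.
So seat 6 is #7.

7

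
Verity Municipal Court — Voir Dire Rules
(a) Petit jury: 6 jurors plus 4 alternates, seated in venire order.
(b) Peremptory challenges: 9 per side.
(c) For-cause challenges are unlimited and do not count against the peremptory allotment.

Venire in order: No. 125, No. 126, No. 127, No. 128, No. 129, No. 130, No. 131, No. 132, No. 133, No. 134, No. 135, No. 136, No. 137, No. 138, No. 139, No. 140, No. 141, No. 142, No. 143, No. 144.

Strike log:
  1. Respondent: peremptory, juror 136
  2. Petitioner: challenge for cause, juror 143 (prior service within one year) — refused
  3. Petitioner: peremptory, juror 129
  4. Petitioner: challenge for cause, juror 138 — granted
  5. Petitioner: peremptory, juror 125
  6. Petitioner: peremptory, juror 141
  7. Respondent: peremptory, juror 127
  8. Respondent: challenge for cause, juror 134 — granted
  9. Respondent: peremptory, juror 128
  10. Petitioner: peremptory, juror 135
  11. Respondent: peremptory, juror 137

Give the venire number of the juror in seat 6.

Removed: #125, #127, #128, #129, #134, #135, #136, #137, #138, #141. (#143 stays — for-cause denied.)
Seating in order: seats 1–6 → #126, #130, #131, #132, #133, #139; alternates → #140, #142, #143, #144.
So seat 6 is #139.

139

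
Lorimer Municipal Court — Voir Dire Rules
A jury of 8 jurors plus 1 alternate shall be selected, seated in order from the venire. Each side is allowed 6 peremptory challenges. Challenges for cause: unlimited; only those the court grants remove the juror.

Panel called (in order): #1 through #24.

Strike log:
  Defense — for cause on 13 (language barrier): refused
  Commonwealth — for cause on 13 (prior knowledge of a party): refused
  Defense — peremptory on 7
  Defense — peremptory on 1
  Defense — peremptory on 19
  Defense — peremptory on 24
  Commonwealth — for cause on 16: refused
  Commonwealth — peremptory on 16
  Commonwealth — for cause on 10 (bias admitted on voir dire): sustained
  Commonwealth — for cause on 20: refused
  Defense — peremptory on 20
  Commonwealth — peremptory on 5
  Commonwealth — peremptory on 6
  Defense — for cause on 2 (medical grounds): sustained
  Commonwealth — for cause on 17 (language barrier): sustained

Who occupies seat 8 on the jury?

14

Removed: #1, #2, #5, #6, #7, #10, #16, #17, #19, #20, #24. (#13 stays — for-cause denied.)
Seating in order: seats 1–8 → #3, #4, #8, #9, #11, #12, #13, #14; alternates → #15.
So seat 8 is #14.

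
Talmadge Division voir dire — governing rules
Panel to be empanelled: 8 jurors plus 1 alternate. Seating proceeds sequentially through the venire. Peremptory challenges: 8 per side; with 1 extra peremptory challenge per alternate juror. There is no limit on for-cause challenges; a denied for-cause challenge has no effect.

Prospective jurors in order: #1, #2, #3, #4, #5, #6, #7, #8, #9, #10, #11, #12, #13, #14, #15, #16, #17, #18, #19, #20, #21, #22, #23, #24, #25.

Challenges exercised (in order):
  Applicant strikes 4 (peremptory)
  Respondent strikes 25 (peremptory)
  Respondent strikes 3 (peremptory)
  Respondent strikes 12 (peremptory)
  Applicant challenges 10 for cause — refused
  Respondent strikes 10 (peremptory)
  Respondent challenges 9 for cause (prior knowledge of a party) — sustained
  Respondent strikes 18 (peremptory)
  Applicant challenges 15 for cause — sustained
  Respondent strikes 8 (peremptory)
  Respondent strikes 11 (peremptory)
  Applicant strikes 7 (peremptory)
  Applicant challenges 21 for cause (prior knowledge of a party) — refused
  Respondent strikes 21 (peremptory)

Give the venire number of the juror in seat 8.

Removed: #3, #4, #7, #8, #9, #10, #11, #12, #15, #18, #21, #25.
Seating in order: seats 1–8 → #1, #2, #5, #6, #13, #14, #16, #17; alternates → #19.
So seat 8 is #17.

17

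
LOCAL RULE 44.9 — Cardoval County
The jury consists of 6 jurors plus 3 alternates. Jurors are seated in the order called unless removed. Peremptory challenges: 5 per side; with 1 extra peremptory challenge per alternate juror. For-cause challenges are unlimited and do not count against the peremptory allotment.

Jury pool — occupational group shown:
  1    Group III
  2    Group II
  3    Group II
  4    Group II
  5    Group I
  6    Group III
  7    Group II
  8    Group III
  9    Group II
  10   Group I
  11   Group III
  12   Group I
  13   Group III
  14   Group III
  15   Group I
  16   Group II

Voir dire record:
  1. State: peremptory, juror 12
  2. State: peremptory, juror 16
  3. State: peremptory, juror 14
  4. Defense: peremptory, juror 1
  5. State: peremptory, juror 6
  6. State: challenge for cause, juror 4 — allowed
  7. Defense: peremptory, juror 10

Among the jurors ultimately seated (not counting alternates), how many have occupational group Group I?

1

Removed: #1, #4, #6, #10, #12, #14, #16.
Seated jurors 1–6: #2, #3, #5, #7, #8, #9 (alternates #11, #13, #15 not counted).
Of those, in Group I: #5 → 1.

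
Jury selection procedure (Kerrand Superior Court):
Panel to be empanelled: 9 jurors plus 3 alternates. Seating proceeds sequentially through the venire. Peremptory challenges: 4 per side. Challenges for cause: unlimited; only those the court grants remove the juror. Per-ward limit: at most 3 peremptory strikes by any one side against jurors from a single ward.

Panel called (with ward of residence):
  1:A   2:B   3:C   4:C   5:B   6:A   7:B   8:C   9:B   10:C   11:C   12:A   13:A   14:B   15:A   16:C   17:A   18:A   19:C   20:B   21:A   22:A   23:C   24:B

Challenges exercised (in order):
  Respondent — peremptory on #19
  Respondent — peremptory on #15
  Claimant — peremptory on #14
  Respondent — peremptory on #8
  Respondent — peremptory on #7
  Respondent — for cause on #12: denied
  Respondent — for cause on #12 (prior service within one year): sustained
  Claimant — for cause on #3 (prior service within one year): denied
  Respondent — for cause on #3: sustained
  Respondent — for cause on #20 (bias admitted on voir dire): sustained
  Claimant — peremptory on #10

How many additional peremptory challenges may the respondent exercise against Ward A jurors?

Respondent peremptories so far: #19, #15, #8, #7 — 4 of 4 used, 0 left overall.
Against Ward A: #15 — 1 used; per-ward cap 3 leaves 2.
Binding limit: min(0, 2) = 0.

0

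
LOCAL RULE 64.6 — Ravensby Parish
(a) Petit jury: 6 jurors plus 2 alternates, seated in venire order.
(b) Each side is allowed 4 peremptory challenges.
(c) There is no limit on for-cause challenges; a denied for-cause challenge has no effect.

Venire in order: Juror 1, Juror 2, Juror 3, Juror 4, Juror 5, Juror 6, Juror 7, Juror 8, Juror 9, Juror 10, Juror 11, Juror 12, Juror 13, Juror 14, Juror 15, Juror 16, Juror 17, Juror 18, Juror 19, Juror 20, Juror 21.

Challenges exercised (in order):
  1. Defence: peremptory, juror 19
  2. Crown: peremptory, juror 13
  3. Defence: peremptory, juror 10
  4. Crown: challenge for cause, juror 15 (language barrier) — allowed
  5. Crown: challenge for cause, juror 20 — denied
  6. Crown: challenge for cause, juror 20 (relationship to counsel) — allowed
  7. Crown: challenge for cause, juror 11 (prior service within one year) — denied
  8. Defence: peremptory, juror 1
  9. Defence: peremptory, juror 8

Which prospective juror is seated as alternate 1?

9

Removed: #1, #8, #10, #13, #15, #19, #20. (#11 stays — for-cause denied.)
Filling seats in venire order through position 7: #2, #3, #4, #5, #6, #7, #9.
So alternate 1 is #9.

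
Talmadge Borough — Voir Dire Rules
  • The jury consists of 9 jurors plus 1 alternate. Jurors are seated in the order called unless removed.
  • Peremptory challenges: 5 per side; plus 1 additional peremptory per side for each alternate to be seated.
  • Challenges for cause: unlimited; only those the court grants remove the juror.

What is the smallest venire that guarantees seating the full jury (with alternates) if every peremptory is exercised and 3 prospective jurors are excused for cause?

Seats to fill: 9 + 1 alternates = 10.
Peremptories: 5 + 1×1 = 6 per side × 2 sides = 12.
For-cause removals: 3.
Minimum venire: 10 + 12 + 3 = 25.

25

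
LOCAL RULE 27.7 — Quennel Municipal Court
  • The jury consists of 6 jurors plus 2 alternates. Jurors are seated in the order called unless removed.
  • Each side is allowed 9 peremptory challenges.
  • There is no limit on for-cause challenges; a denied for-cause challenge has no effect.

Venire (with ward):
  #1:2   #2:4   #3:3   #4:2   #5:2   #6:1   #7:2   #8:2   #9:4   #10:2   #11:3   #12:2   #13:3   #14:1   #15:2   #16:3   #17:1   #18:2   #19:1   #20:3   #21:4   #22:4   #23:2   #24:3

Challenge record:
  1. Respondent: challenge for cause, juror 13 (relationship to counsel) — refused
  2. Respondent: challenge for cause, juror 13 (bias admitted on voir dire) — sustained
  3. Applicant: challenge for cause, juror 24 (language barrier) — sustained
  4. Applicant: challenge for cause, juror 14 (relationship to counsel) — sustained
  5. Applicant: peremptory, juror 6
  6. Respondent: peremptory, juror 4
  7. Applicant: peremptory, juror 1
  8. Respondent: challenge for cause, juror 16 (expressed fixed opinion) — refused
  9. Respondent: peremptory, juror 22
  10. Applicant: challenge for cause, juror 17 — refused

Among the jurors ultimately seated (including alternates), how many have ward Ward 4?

2

Removed: #1, #4, #6, #13, #14, #22, #24.
Seated (8 incl. alternates): #2, #3, #5, #7, #8, #9, #10, #11.
Of those, in Ward 4: #2, #9 → 2.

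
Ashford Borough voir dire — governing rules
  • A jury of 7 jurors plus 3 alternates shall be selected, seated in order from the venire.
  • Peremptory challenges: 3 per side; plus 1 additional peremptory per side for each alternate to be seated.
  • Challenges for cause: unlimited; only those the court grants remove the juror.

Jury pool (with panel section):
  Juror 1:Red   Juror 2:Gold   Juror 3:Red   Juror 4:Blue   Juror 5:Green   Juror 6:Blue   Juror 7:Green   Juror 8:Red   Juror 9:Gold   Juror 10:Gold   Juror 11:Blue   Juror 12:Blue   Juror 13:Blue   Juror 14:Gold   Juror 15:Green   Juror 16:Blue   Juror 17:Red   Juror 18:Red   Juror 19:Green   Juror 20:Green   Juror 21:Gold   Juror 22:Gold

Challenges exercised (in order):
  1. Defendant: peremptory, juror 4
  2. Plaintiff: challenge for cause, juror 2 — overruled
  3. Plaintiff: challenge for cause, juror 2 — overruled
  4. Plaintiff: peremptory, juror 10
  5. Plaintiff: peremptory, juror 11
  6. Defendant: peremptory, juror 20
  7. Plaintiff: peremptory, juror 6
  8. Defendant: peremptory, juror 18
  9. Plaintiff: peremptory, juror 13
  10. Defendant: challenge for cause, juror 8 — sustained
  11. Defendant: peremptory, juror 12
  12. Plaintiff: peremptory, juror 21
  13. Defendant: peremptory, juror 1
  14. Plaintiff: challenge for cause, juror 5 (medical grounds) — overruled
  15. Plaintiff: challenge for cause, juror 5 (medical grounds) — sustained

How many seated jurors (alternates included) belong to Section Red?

2

Removed: #1, #4, #5, #6, #8, #10, #11, #12, #13, #18, #20, #21.
Seated (10 incl. alternates): #2, #3, #7, #9, #14, #15, #16, #17, #19, #22.
Of those, in Section Red: #3, #17 → 2.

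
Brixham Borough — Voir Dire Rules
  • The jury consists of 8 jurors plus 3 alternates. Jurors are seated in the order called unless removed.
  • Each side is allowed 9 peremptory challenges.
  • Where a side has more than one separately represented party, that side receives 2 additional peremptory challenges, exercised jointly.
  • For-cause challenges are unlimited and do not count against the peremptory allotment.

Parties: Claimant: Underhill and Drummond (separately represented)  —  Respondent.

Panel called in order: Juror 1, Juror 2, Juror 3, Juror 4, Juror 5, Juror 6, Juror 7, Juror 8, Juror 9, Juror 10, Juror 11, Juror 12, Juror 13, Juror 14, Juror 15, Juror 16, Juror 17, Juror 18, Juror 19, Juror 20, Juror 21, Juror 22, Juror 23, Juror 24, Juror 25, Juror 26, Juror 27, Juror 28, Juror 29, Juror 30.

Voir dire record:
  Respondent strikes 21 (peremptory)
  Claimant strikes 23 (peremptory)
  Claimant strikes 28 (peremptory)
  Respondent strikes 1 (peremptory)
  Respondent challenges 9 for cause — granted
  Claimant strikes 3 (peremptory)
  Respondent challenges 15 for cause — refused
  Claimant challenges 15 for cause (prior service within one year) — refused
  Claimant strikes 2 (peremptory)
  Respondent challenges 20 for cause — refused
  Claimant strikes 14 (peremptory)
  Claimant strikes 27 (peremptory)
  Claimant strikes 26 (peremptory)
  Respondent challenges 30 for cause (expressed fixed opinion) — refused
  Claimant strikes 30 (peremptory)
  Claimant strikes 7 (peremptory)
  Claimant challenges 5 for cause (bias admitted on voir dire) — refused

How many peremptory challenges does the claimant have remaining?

Claimant allotment: 9 base + 2 multi-party = 11.
Claimant peremptories used: #23, #28, #3, #2, #14, #27, #26, #30, #7 — 9 (for-cause on #15, #5 don't count).
Remaining: 11 − 9 = 2.

2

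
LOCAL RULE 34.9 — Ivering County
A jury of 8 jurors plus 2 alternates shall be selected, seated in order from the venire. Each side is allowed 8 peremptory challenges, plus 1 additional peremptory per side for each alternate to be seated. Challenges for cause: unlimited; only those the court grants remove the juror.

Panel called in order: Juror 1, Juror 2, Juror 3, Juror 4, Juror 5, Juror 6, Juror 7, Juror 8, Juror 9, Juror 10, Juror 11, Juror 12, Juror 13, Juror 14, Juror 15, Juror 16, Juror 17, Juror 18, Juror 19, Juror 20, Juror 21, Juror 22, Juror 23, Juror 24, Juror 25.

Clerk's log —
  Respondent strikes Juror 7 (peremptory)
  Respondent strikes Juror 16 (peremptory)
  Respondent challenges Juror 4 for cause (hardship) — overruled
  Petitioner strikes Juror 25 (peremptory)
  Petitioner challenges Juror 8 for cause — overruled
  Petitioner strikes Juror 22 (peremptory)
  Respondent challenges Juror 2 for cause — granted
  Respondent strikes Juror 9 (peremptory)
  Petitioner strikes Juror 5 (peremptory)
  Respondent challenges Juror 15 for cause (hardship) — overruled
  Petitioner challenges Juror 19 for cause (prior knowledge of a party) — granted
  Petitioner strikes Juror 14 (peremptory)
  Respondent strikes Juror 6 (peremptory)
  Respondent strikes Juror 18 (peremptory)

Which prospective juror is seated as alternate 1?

Removed: #2, #5, #6, #7, #9, #14, #16, #18, #19, #22, #25. (#4, #8, #15 stay — for-cause denied.)
Seating in order: seats 1–8 → #1, #3, #4, #8, #10, #11, #12, #13; alternates → #15, #17.
So alternate 1 is #15.

15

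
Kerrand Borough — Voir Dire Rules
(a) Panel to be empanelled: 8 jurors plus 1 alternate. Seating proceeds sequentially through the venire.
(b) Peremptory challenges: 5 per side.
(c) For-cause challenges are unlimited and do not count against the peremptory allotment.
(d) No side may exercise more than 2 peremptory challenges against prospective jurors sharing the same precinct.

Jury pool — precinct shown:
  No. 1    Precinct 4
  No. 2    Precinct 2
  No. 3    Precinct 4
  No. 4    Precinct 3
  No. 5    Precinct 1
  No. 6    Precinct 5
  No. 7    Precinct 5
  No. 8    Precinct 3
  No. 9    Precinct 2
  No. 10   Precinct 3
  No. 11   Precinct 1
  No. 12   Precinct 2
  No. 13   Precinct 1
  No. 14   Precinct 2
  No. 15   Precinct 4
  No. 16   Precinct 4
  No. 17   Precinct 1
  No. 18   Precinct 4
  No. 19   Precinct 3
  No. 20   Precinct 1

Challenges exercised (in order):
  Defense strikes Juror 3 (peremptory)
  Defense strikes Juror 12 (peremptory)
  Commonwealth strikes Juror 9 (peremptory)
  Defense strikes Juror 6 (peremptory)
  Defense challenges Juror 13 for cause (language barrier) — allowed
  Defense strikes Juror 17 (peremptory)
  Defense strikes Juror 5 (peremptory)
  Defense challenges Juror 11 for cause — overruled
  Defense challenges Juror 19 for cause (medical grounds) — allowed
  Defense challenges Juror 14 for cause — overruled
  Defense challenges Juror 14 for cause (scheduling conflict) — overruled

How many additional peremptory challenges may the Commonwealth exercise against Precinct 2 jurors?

1

Commonwealth peremptories so far: #9 — 1 of 5 used, 4 left overall.
Against Precinct 2: #9 — 1 used; per-precinct cap 2 leaves 1.
Binding limit: min(4, 1) = 1.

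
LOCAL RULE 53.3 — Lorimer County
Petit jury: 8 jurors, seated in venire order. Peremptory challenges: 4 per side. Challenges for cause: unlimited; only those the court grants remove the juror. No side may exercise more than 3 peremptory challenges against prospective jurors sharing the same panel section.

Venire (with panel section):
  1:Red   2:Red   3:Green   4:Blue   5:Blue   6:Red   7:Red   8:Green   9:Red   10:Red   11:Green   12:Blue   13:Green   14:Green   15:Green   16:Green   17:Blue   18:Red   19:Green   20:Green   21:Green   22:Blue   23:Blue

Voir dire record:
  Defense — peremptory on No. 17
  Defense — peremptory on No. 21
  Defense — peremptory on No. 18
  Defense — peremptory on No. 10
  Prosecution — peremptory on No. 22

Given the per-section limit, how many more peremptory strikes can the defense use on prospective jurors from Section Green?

Defense peremptories so far: #17, #21, #18, #10 — 4 of 4 used, 0 left overall.
Against Section Green: #21 — 1 used; per-section cap 3 leaves 2.
Binding limit: min(0, 2) = 0.

0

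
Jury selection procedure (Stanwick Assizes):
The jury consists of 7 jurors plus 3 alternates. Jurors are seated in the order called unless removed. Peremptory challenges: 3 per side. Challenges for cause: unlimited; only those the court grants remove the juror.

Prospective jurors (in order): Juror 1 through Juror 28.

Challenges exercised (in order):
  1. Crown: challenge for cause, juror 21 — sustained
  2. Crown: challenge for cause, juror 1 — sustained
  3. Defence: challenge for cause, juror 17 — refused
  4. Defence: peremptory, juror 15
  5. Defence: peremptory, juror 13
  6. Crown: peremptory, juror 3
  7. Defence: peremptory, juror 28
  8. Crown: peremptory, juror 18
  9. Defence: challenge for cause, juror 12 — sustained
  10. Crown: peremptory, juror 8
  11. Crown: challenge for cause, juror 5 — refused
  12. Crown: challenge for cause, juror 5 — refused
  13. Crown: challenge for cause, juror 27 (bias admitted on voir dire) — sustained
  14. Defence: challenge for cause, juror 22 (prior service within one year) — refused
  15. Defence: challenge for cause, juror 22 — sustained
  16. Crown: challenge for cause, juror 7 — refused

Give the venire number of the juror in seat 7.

Removed: #1, #3, #8, #12, #13, #15, #18, #21, #22, #27, #28. (#5, #7, #17 stay — for-cause denied.)
Seating in order: seats 1–7 → #2, #4, #5, #6, #7, #9, #10; alternates → #11, #14, #16.
So seat 7 is #10.

10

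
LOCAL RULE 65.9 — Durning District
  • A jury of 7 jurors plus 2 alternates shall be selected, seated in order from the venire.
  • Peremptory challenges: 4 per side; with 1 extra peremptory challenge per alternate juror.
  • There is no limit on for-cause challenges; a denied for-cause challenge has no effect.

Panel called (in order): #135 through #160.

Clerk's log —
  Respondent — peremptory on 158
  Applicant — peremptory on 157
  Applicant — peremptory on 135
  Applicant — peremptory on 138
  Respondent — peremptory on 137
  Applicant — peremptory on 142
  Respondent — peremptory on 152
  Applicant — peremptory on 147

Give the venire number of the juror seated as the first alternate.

146

Removed: #135, #137, #138, #142, #147, #152, #157, #158.
Filling seats in venire order through position 8: #136, #139, #140, #141, #143, #144, #145, #146.
So alternate 1 is #146.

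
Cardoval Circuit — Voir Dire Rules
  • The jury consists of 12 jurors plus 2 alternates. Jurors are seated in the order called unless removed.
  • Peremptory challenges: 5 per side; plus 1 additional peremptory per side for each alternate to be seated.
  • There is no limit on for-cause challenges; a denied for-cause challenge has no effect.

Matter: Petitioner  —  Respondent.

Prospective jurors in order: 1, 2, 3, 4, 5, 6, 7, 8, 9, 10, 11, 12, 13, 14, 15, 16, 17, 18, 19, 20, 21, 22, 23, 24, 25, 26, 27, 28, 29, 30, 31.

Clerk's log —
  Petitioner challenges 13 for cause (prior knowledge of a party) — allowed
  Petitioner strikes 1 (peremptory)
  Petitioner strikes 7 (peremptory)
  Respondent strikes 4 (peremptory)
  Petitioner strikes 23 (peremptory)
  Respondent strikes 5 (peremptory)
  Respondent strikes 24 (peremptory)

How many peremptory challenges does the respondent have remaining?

4

Respondent allotment: 5 base + 1 × 2 alternates = 7.
Respondent peremptories used: #4, #5, #24 — 3.
Remaining: 7 − 3 = 4.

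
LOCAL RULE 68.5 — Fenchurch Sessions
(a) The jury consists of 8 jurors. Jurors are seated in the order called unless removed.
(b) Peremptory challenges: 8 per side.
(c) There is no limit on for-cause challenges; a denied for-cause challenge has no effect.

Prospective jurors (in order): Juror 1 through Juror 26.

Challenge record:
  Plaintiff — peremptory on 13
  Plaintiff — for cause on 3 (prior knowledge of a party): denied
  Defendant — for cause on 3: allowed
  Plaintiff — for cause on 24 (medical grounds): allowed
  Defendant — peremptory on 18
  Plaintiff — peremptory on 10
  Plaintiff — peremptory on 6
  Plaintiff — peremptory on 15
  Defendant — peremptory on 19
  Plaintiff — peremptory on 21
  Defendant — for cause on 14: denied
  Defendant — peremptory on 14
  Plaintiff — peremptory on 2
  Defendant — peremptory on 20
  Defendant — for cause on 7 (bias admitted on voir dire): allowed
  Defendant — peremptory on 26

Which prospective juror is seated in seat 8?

16

Removed: #2, #3, #6, #7, #10, #13, #14, #15, #18, #19, #20, #21, #24, #26.
Seating in order: seats 1–8 → #1, #4, #5, #8, #9, #11, #12, #16.
So seat 8 is #16.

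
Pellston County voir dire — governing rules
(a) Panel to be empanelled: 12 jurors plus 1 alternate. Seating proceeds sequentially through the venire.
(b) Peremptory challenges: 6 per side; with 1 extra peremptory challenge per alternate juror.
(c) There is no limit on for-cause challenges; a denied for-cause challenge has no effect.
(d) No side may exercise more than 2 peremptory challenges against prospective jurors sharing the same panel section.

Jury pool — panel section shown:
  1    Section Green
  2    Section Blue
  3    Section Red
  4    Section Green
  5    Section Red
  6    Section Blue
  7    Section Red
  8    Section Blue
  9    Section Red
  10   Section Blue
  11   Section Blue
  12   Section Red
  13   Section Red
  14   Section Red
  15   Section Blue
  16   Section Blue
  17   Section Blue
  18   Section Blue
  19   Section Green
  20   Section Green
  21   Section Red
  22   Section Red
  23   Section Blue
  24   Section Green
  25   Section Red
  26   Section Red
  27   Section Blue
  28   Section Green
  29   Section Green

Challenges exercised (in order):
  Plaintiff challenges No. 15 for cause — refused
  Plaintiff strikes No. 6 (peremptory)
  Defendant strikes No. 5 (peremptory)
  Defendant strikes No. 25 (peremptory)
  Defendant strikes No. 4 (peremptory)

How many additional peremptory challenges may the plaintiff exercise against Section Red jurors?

2

Plaintiff peremptories so far: #6 — 1 of 7 used, 6 left overall.
Against Section Red: none yet — per-section cap 2 leaves 2.
Binding limit: min(6, 2) = 2.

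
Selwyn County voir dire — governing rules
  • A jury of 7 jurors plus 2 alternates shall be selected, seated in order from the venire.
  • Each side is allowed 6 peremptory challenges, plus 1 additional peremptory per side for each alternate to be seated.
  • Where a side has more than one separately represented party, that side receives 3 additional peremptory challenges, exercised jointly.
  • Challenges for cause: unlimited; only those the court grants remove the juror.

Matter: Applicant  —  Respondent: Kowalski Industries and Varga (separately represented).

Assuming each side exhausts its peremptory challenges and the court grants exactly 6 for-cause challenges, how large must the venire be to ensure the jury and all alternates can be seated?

Seats to fill: 7 + 2 alternates = 9.
Peremptories — Applicant: 6 + 1×2 = 8; Respondent: 6 + 1×2 + 3 = 11; total 19.
For-cause removals: 6.
Minimum venire: 9 + 19 + 6 = 34.

34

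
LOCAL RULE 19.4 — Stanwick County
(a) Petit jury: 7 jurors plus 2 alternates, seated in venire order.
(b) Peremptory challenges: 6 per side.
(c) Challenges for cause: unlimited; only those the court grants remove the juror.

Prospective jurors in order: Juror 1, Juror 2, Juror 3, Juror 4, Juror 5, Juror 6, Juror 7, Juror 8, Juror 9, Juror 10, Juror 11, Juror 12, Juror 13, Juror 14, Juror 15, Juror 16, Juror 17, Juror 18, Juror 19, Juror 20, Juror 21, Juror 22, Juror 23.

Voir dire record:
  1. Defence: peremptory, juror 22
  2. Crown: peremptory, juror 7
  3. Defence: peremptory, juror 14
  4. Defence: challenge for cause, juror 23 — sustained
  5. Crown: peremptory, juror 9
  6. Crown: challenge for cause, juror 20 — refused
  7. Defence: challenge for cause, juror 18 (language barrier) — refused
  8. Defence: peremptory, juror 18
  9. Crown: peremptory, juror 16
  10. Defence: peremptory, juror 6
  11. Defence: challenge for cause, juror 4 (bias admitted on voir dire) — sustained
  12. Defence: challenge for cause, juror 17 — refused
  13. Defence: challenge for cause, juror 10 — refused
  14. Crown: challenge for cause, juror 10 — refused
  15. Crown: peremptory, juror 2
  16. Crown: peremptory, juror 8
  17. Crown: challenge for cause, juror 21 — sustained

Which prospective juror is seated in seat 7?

13

Removed: #2, #4, #6, #7, #8, #9, #14, #16, #18, #21, #22, #23. (#10, #17, #20 stay — for-cause denied.)
Seating in order: seats 1–7 → #1, #3, #5, #10, #11, #12, #13; alternates → #15, #17.
So seat 7 is #13.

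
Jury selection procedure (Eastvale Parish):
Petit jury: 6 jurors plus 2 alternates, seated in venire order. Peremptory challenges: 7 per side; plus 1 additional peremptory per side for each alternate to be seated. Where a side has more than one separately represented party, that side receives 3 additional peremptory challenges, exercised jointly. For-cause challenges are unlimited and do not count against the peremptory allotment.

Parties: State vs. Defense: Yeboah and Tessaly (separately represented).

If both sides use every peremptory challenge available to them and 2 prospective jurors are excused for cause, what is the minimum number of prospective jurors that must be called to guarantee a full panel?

Seats to fill: 6 + 2 alternates = 8.
Peremptories — State: 7 + 1×2 = 9; Defense: 7 + 1×2 + 3 = 12; total 21.
For-cause removals: 2.
Minimum venire: 8 + 21 + 2 = 31.

31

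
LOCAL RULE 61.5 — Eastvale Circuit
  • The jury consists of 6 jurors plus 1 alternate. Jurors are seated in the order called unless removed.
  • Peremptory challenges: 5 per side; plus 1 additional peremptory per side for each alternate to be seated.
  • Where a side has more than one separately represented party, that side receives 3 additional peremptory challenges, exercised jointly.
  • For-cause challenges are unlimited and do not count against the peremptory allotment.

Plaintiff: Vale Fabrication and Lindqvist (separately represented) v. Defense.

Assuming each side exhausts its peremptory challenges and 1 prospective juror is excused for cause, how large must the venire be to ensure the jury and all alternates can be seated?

Seats to fill: 6 + 1 alternates = 7.
Peremptories — Plaintiff: 5 + 1×1 + 3 = 9; Defense: 5 + 1×1 = 6; total 15.
For-cause removals: 1.
Minimum venire: 7 + 15 + 1 = 23.

23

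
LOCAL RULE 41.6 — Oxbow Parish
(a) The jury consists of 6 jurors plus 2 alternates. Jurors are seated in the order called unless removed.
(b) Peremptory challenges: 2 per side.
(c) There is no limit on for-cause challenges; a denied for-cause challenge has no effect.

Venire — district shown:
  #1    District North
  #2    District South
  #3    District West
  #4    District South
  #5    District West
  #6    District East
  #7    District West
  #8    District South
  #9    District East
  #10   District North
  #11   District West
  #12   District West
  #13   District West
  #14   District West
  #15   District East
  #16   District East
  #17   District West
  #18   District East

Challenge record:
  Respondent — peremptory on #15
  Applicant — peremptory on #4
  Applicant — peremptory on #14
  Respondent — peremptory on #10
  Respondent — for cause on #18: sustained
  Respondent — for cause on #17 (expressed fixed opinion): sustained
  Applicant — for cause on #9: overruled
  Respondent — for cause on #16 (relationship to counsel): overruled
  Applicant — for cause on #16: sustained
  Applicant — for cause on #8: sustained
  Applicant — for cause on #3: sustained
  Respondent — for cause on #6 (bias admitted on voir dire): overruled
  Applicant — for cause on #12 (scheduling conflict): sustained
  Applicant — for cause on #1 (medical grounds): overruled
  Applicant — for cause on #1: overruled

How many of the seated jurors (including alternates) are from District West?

Removed: #3, #4, #8, #10, #12, #14, #15, #16, #17, #18.
Seated (8 incl. alternates): #1, #2, #5, #6, #7, #9, #11, #13.
Of those, in District West: #5, #7, #11, #13 → 4.

4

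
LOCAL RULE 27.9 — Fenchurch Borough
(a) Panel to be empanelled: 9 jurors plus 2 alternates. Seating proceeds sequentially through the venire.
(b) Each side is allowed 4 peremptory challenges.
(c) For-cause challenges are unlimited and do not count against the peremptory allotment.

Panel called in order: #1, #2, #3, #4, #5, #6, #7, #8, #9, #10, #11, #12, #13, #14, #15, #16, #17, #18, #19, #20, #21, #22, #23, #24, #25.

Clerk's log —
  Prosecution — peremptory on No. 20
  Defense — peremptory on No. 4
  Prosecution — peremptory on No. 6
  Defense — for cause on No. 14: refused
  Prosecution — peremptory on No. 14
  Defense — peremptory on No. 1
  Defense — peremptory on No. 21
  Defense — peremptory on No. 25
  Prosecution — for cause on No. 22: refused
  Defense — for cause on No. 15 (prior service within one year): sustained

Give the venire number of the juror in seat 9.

Removed: #1, #4, #6, #14, #15, #20, #21, #25. (#22 stays — for-cause denied.)
Filling seats in venire order through position 9: #2, #3, #5, #7, #8, #9, #10, #11, #12.
So seat 9 is #12.

12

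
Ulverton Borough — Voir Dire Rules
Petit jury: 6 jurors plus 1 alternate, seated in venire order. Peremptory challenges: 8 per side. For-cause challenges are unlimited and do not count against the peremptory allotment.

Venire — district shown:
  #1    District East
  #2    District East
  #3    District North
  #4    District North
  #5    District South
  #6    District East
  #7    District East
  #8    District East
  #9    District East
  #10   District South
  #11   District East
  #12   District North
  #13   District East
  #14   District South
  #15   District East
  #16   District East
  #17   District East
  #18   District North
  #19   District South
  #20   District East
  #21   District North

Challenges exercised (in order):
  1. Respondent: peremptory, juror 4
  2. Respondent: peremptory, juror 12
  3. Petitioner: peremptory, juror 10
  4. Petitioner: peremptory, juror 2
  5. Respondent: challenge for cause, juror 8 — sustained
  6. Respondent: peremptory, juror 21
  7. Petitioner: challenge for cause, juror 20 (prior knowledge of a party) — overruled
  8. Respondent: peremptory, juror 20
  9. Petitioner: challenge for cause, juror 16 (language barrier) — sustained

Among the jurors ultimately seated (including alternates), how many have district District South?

Removed: #2, #4, #8, #10, #12, #16, #20, #21.
Seated (7 incl. alternates): #1, #3, #5, #6, #7, #9, #11.
Of those, in District South: #5 → 1.

1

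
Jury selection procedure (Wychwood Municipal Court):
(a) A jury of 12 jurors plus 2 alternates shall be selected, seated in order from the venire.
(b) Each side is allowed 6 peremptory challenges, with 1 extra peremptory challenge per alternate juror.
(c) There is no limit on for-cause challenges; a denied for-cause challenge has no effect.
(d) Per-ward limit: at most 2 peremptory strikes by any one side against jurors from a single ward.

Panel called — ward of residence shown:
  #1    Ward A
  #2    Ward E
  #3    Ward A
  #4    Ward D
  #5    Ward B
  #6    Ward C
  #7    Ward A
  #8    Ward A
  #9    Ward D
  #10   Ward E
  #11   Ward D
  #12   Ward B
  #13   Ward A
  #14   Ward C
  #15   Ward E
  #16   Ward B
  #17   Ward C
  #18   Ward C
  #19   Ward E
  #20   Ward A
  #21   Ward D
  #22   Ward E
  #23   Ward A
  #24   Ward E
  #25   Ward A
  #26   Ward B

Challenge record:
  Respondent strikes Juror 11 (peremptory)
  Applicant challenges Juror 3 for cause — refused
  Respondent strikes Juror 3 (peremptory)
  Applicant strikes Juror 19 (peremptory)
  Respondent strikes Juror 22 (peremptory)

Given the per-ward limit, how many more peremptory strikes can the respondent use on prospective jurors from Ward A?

1

Respondent peremptories so far: #11, #3, #22 — 3 of 8 used, 5 left overall.
Against Ward A: #3 — 1 used; per-ward cap 2 leaves 1.
Binding limit: min(5, 1) = 1.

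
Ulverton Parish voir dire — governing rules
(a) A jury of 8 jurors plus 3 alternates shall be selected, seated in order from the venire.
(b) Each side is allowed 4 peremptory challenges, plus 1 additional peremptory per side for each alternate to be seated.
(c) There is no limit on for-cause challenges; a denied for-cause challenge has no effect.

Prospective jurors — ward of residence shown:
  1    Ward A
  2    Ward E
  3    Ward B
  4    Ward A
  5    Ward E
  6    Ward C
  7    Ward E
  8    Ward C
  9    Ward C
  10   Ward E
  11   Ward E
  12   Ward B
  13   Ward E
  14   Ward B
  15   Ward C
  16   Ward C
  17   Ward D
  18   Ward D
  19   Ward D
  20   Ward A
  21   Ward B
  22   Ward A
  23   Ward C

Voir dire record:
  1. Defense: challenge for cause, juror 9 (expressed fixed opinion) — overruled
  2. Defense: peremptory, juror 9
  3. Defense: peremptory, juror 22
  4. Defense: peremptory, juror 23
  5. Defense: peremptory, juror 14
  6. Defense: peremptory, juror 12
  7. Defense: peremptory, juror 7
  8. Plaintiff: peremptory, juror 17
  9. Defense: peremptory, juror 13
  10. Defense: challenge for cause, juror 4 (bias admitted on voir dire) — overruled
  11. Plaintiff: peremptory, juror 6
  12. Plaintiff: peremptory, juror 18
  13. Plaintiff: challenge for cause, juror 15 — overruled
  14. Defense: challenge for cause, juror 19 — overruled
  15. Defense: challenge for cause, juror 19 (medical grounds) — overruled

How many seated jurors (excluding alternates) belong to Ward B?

1

Removed: #6, #7, #9, #12, #13, #14, #17, #18, #22, #23.
Seated jurors 1–8: #1, #2, #3, #4, #5, #8, #10, #11 (alternates #15, #16, #19 not counted).
Of those, in Ward B: #3 → 1.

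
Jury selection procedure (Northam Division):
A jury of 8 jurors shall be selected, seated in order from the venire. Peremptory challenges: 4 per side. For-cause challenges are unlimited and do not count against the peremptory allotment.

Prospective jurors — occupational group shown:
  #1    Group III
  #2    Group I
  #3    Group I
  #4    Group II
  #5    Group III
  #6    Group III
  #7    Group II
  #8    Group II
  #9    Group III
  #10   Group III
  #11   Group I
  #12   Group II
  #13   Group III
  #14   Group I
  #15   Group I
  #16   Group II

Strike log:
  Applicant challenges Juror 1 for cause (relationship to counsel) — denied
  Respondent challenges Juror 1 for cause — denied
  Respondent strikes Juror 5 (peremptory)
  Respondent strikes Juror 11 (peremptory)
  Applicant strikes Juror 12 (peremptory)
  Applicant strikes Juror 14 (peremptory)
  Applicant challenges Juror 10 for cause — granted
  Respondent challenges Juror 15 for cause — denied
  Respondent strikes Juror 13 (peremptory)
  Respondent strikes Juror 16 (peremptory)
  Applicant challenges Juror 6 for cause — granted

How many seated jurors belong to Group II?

3

Removed: #5, #6, #10, #11, #12, #13, #14, #16.
Seated jurors 1–8: #1, #2, #3, #4, #7, #8, #9, #15.
Of those, in Group II: #4, #7, #8 → 3.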